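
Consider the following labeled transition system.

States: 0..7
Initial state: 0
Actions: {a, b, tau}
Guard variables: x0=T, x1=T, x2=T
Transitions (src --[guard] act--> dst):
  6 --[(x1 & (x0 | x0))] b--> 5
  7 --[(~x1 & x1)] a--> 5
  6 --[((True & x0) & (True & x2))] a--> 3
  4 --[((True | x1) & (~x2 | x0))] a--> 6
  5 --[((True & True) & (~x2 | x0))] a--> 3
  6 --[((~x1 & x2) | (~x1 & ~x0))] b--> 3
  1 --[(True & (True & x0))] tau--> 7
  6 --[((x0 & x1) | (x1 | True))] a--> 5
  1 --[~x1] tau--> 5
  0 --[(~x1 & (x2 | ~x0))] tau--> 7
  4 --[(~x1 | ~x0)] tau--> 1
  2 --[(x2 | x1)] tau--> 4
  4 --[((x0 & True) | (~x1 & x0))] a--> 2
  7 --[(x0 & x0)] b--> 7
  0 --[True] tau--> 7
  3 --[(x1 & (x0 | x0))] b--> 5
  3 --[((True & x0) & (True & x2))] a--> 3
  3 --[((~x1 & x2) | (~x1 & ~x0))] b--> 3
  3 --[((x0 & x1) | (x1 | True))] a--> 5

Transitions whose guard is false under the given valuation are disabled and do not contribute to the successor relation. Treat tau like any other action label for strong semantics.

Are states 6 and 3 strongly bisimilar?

Refine partition for ~:
  round 0: {{0,1,2,3,4,5,6,7}}
  round 1: {{0,1,2},{3,6},{4,5},{7}}
  round 2: {{0,1},{2},{3,6},{4},{5},{7}}
6 equivalence class(es) (converged in 3)
[6]={3,6}  [3]={3,6}

Answer: BISIMILAR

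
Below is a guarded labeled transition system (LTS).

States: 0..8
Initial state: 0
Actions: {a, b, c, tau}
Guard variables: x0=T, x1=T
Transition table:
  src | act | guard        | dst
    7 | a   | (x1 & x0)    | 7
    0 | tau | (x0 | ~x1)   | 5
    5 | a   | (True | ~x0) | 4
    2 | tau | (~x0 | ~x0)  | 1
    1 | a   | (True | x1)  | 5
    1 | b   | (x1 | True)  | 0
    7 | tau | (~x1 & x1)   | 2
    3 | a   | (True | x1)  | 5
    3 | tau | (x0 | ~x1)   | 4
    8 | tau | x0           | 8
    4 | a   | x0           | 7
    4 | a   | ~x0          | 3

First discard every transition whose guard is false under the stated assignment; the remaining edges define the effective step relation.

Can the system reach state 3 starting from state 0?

Answer: UNREACHABLE

Trace:
After dropping false guards: 9 live edges.
depth 0: {0}
depth 1: {5}  cumulative {0,5}
depth 2: {4}  cumulative {0,4,5}
depth 3: {7}  cumulative {0,4,5,7}
R = {0,4,5,7}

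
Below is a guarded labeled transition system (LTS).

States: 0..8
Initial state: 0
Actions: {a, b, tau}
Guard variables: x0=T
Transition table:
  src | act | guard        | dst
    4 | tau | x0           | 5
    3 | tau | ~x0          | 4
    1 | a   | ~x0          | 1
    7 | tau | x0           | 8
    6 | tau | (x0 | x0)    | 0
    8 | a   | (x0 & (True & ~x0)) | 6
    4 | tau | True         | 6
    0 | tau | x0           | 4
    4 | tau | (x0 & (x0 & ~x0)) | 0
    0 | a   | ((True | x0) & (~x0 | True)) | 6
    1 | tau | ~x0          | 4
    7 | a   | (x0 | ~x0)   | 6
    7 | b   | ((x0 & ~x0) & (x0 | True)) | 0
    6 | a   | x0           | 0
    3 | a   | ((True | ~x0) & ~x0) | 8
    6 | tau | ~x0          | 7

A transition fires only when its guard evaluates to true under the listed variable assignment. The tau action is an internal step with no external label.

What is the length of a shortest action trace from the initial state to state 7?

Answer: UNREACHABLE

Analysis:
Layered search for 7:
  Layer 0: {0}
  Layer 1: {4,6}
  Layer 2: {5}
7 never appears.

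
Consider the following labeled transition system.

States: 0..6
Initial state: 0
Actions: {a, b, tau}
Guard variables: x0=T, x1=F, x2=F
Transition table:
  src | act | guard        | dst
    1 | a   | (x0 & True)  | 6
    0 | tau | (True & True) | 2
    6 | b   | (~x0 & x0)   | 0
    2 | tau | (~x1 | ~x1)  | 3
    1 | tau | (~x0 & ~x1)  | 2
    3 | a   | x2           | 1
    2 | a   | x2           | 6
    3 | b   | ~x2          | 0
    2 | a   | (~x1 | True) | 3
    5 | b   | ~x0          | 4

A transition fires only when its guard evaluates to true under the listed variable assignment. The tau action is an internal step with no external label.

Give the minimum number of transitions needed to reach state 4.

Layered search for 4:
  L0 = {0}
  L1 = {2}
  L2 = {3}
4 never appears.

Answer: UNREACHABLE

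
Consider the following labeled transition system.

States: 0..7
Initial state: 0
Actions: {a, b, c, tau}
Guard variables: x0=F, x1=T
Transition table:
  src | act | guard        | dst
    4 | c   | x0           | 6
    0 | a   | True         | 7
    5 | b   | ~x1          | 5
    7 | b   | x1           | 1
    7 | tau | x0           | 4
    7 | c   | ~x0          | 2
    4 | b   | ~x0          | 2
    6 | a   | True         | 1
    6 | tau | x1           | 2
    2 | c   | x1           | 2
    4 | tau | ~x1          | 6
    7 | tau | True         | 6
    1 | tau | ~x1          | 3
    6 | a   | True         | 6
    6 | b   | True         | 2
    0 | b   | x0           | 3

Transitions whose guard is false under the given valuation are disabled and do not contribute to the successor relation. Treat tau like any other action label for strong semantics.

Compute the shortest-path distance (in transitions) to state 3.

Answer: UNREACHABLE

Trace:
BFS to 3:
  L0 = {0}
  L1 = {7}
  L2 = {1,2,6}
3 never appears.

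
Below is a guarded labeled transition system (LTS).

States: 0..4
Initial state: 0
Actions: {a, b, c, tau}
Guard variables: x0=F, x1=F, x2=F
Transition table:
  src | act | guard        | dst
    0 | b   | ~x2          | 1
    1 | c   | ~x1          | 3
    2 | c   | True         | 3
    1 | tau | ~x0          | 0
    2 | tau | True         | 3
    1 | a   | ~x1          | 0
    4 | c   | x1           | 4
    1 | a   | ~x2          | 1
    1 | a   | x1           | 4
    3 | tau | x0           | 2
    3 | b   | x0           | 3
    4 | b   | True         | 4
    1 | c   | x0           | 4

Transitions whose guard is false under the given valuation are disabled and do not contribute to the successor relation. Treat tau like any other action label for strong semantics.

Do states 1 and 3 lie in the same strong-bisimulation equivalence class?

Answer: NOT BISIMILAR

Trace:
Bisimulation quotient by refinement:
  π0 = {{0,1,2,3,4}}
  π1 = {{0,4},{1},{2},{3}}
  π2 = {{0},{1},{2},{3},{4}}
stable after 3 split(s): 5 block(s)
1∈{1}, 3∈{3}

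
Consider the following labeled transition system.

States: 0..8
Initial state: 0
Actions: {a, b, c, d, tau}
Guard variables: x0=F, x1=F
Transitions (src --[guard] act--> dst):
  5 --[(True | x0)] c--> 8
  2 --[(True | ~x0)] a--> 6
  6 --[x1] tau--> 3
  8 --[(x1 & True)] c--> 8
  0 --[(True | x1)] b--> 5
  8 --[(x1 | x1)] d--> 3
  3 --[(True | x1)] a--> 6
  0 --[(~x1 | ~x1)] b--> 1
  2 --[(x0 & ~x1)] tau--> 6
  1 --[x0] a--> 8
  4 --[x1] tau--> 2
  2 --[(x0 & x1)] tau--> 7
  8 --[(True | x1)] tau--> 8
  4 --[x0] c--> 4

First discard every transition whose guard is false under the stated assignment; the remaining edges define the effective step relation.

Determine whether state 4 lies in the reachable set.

After dropping false guards: 6 live edges.
depth 0: {0}
depth 1: {1,5}  cumulative {0,1,5}
depth 2: {8}  cumulative {0,1,5,8}
Reach set: {0,1,5,8}

Answer: UNREACHABLE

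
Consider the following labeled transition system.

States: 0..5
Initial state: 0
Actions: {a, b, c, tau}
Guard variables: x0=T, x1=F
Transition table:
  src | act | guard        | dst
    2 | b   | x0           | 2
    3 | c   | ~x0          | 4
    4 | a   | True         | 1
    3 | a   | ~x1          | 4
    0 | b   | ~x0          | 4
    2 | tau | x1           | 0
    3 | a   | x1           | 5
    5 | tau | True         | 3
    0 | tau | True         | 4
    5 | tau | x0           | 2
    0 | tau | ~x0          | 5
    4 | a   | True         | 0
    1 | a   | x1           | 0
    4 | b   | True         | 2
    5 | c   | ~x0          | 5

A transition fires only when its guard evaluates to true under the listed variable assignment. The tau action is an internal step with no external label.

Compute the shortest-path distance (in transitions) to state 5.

Answer: UNREACHABLE

Trace:
Layered search for 5:
  Layer 0: {0}
  Layer 1: {4}
  Layer 2: {1,2}
5 never appears.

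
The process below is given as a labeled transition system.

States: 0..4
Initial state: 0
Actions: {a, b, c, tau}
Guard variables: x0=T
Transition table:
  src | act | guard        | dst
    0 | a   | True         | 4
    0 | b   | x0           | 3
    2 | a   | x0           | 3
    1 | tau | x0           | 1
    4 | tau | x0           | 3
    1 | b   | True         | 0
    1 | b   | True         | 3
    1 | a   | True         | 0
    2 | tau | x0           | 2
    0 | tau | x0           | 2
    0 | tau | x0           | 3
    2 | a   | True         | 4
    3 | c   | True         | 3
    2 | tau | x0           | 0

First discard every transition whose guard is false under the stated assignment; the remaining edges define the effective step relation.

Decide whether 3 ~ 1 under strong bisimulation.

Compute ~ classes (split until stable):
  P[0] = {{0,1,2,3,4}}
  P[1] = {{0,1},{2},{3},{4}}
  P[2] = {{0},{1},{2},{3},{4}}
stable after 3 split(s): 5 block(s)
3∈{3}, 1∈{1}

Answer: NOT BISIMILAR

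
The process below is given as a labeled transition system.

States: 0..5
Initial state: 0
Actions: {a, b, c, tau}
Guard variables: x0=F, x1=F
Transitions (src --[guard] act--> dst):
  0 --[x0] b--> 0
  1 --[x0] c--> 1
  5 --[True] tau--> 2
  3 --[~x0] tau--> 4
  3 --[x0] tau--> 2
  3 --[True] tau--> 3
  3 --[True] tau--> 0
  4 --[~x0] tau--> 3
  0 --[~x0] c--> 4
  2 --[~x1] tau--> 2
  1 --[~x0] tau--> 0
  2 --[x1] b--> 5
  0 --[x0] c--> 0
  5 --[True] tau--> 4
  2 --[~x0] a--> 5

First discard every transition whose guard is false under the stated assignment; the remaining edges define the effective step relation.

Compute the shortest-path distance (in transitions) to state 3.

Breadth-first toward 3:
  depth 0: {0}
  depth 1: {4}
  depth 2: {3}
3 enters at depth 2; path c·tau

Answer: 2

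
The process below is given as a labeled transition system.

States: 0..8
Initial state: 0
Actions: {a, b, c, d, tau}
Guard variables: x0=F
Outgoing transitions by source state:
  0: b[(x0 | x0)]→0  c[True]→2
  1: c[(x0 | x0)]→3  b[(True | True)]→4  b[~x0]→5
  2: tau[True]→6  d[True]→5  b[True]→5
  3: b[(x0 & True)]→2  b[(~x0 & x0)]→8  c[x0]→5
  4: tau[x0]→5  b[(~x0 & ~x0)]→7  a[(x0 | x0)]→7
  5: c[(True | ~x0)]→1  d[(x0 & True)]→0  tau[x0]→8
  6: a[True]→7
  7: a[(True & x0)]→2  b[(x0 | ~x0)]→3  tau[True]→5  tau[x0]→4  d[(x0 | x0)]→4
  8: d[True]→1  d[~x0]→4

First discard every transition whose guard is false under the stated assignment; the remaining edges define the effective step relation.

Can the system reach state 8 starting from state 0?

Answer: UNREACHABLE

Working:
13 transition(s) survive guard evaluation.
depth 0: {0}
depth 1: {2}  cumulative {0,2}
depth 2: {5,6}  cumulative {0,2,5,6}
depth 3: {1,7}  cumulative {0,1,2,5,6,7}
depth 4: {3,4}  cumulative {0,1,2,3,4,5,6,7}
Reachable = {0,1,2,3,4,5,6,7}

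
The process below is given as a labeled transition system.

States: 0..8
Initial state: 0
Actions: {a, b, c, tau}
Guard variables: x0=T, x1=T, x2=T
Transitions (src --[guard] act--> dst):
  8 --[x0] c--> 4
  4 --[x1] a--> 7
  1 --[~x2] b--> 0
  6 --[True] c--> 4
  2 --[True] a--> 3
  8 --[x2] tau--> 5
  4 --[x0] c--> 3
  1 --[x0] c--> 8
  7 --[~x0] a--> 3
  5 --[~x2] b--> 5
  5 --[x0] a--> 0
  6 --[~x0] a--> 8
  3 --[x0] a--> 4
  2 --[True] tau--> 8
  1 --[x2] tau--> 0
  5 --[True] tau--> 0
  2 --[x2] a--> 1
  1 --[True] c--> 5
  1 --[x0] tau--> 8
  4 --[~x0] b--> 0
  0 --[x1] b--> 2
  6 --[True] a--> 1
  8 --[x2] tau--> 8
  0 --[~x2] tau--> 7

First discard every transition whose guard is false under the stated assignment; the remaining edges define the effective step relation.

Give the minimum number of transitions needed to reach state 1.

Answer: 2

Working:
BFS to 1:
  depth 0: {0}
  depth 1: {2}
  depth 2: {1,3,8}
depth(1)=2, e.g. b·a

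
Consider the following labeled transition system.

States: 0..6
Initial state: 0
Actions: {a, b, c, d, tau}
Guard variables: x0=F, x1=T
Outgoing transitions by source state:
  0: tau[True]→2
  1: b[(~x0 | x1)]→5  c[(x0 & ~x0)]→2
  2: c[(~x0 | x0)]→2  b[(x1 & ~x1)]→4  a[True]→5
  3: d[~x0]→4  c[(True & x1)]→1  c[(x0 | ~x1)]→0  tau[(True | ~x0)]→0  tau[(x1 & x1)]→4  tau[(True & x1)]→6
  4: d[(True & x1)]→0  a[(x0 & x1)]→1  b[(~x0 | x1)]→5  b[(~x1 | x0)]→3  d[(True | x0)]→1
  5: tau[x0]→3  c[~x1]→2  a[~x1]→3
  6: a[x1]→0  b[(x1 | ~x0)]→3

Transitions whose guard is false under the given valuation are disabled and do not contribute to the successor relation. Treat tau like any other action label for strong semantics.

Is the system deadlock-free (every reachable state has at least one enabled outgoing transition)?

Reachable = {0,2,5}
  0: tau→2  [1 out]
  2: a→5  c→2  [2 out]
  5: ∅  [STUCK]
witness 5: tau·a

Answer: DEADLOCK at state 5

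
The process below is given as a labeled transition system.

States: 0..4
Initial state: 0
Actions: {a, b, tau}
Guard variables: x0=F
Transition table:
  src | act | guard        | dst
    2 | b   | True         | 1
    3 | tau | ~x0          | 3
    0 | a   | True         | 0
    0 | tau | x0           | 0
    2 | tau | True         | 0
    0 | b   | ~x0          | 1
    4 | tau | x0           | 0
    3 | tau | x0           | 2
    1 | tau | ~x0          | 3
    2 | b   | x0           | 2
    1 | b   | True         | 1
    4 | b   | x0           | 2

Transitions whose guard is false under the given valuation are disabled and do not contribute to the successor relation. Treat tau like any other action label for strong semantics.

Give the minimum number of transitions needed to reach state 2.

Answer: UNREACHABLE

Working:
BFS to 2:
  Layer 0: {0}
  Layer 1: {1}
  Layer 2: {3}
2 never appears.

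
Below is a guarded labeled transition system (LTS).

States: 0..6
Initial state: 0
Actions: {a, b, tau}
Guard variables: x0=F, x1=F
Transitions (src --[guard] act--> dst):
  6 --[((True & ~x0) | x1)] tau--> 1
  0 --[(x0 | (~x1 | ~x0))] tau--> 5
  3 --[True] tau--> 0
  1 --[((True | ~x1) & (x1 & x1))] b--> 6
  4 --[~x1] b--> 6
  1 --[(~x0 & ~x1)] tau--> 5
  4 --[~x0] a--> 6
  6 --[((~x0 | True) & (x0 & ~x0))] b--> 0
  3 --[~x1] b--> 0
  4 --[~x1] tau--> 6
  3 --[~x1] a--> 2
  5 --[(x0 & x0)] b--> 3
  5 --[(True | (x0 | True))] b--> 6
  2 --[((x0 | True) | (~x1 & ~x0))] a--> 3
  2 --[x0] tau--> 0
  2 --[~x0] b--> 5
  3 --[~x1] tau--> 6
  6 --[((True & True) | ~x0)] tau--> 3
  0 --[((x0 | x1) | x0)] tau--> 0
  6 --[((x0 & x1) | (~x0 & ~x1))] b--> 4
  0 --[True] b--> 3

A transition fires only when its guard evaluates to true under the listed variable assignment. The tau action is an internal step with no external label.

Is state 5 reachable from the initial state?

Answer: REACHABLE

Trace:
Guard filter leaves 16 enabled edge(s).
L0 = {0}
L1 = {3,5}  now seen {0,3,5}
L2 = {2,6}  now seen {0,2,3,5,6}
L3 = {1,4}  now seen {0,1,2,3,4,5,6}
Reachable = {0,1,2,3,4,5,6}
trace reaching 5: tau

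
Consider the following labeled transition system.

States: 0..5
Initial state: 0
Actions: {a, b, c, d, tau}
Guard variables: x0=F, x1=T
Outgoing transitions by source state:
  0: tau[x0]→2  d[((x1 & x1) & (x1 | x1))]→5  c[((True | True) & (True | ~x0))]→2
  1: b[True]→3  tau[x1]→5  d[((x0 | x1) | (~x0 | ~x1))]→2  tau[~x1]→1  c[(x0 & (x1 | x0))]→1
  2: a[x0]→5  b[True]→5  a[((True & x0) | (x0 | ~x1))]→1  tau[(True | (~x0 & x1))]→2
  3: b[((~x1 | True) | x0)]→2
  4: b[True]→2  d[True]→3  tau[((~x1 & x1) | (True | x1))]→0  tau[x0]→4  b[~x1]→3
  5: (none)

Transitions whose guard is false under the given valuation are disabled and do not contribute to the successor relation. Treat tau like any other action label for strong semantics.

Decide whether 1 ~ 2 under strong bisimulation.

Refine partition for ~:
  round 0: {{0,1,2,3,4,5}}
  round 1: {{0},{1,4},{2},{3},{5}}
  round 2: {{0},{1},{2},{3},{4},{5}}
Fixed point at round 3; 6 class(es).
1∈{1}, 2∈{2}

Answer: NOT BISIMILAR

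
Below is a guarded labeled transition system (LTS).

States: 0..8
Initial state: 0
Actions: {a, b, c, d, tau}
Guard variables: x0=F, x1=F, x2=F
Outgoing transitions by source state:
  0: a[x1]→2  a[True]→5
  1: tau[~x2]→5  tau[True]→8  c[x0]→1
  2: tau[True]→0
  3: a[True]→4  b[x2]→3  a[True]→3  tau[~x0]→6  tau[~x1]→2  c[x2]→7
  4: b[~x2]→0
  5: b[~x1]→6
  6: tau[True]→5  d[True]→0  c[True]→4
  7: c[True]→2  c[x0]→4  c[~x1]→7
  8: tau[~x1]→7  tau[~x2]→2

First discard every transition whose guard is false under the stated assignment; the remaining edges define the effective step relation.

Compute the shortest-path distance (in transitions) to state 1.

Answer: UNREACHABLE

Trace:
BFS to 1:
  L0 = {0}
  L1 = {5}
  L2 = {6}
  L3 = {4}
1 never appears.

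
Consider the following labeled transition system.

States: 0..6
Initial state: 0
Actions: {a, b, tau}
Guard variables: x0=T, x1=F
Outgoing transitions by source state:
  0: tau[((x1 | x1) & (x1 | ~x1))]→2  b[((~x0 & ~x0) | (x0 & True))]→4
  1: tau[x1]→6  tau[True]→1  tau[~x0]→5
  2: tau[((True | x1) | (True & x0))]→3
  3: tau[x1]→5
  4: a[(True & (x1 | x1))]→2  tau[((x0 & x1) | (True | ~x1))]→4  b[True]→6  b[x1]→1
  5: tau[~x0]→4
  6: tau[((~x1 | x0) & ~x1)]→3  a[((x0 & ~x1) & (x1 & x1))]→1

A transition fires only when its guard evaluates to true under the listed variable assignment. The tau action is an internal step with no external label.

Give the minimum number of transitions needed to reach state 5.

Breadth-first toward 5:
  L0 = {0}
  L1 = {4}
  L2 = {6}
  L3 = {3}
5 never appears.

Answer: UNREACHABLE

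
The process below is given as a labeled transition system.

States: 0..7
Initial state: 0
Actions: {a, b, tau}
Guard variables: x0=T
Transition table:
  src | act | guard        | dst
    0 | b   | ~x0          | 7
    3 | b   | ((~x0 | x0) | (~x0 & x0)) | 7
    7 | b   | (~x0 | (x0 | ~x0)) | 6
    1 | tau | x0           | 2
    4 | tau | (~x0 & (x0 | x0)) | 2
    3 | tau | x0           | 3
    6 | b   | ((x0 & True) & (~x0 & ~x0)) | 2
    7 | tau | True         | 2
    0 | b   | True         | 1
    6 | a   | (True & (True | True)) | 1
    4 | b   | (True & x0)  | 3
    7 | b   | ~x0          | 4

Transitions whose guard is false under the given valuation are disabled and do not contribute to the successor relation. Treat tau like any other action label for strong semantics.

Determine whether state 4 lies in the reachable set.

After dropping false guards: 8 live edges.
depth 0: {0}
depth 1: {1}  now seen {0,1}
depth 2: {2}  now seen {0,1,2}
R = {0,1,2}

Answer: UNREACHABLE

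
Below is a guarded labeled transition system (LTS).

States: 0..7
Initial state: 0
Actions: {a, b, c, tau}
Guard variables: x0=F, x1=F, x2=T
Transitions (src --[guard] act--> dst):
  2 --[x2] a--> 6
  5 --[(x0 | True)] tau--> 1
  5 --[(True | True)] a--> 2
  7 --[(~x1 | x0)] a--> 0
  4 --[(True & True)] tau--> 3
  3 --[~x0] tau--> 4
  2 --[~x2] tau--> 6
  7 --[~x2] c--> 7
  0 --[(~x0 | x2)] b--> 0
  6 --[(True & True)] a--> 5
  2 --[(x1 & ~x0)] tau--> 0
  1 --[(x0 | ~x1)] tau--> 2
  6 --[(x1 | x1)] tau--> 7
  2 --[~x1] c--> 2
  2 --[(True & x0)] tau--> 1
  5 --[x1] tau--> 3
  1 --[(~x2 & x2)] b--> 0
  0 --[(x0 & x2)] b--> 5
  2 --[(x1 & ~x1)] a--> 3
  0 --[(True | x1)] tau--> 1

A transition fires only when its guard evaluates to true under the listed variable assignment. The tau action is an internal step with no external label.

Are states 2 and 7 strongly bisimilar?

Compute ~ classes (split until stable):
  π0 = {{0,1,2,3,4,5,6,7}}
  π1 = {{0},{1,3,4},{2},{5},{6,7}}
  π2 = {{0},{1},{2},{3,4},{5},{6},{7}}
stable after 3 split(s): 7 block(s)
[2]={2}  [7]={7}

Answer: NOT BISIMILAR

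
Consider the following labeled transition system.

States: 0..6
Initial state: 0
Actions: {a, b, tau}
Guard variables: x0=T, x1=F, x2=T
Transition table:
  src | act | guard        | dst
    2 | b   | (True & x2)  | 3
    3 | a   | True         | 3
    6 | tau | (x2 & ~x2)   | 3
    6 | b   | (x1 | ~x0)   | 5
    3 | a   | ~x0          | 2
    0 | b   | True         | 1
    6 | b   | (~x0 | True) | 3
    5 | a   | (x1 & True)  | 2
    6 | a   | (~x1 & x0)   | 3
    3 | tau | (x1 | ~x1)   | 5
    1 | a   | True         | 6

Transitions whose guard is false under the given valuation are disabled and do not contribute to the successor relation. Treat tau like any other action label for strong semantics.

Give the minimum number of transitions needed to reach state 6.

Answer: 2

Working:
BFS to 6:
  depth 0: {0}
  depth 1: {1}
  depth 2: {6}
first hit 6 at d=2 via b·a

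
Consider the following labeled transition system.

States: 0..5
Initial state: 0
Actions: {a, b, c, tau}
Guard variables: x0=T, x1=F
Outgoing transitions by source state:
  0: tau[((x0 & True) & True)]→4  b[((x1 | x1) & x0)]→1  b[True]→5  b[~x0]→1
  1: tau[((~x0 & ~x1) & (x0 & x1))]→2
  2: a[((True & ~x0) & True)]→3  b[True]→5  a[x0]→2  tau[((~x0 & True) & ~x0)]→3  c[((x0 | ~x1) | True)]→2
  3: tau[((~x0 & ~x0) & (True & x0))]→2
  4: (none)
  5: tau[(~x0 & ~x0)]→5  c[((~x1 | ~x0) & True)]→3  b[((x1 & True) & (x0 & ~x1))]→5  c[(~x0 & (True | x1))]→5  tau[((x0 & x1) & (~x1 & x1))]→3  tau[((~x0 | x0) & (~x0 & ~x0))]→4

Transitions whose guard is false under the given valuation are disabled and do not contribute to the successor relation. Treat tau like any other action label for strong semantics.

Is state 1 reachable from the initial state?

Answer: UNREACHABLE

Analysis:
Guard filter leaves 6 enabled edge(s).
Layer 0: {0}
Layer 1: {4,5}  cumulative {0,4,5}
Layer 2: {3}  cumulative {0,3,4,5}
Reach set: {0,3,4,5}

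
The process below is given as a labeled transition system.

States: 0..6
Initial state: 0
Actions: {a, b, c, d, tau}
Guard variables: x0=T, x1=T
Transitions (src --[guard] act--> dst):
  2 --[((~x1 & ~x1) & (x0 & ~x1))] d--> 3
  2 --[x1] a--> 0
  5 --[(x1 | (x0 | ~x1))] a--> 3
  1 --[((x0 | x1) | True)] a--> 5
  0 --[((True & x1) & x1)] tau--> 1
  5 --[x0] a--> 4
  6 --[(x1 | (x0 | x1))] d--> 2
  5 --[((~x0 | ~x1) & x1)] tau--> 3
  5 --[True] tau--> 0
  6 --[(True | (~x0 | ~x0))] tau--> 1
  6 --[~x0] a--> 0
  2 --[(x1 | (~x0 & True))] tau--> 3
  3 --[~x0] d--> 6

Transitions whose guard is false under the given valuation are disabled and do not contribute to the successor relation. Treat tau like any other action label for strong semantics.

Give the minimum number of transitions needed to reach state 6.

BFS to 6:
  depth 0: {0}
  depth 1: {1}
  depth 2: {5}
  depth 3: {3,4}
6 never appears.

Answer: UNREACHABLE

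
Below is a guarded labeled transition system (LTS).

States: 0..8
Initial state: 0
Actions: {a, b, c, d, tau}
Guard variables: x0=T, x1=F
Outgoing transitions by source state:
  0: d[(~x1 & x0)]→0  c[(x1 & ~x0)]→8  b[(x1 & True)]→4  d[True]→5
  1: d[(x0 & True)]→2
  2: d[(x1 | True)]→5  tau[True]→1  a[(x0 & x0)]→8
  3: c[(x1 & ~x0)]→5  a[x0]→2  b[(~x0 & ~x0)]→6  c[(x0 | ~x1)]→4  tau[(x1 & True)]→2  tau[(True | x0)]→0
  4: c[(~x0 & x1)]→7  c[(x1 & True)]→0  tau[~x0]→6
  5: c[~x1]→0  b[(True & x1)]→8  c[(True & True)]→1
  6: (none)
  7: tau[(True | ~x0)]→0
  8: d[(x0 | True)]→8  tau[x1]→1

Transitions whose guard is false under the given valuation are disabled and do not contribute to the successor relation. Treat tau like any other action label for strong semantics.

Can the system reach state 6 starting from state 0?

Answer: UNREACHABLE

Analysis:
After dropping false guards: 13 live edges.
L0 = {0}
L1 = {5}  now seen {0,5}
L2 = {1}  now seen {0,1,5}
L3 = {2}  now seen {0,1,2,5}
L4 = {8}  now seen {0,1,2,5,8}
Reach set: {0,1,2,5,8}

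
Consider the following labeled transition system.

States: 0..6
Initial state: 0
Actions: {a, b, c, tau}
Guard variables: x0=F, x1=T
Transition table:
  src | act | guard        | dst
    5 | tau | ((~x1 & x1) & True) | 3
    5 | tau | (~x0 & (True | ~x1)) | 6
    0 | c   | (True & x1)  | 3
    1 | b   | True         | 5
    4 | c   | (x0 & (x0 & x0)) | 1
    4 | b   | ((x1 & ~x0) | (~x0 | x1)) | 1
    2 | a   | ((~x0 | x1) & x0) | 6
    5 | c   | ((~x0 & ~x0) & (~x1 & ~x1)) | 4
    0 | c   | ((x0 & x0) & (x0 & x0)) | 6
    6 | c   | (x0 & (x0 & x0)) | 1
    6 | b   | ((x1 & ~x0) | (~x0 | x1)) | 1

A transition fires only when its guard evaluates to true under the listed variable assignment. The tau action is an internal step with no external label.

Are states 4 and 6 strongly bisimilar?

Bisimulation quotient by refinement:
  round 0: {{0,1,2,3,4,5,6}}
  round 1: {{0},{1,4,6},{2,3},{5}}
  round 2: {{0},{1},{2,3},{4,6},{5}}
stable after 3 split(s): 5 block(s)
4∈{4,6}, 6∈{4,6}

Answer: BISIMILAR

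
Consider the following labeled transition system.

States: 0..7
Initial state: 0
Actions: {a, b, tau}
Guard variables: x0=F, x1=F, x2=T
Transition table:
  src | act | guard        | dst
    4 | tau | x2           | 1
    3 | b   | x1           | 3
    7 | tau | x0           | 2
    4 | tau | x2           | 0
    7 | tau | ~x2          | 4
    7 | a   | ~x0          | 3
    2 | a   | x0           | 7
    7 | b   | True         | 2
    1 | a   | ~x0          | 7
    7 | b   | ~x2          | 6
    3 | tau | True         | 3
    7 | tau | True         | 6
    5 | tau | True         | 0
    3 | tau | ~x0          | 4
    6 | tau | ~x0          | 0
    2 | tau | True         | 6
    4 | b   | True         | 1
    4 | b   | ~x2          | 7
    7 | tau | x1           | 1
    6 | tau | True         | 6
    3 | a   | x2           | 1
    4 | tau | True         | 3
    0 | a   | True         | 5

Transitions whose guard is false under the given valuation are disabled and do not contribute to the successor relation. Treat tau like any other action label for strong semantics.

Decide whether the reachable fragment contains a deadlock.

Reachable = {0,5}
  0: a→5  [1 exit(s)]
  5: tau→0  [1 exit(s)]

Answer: DEADLOCK-FREE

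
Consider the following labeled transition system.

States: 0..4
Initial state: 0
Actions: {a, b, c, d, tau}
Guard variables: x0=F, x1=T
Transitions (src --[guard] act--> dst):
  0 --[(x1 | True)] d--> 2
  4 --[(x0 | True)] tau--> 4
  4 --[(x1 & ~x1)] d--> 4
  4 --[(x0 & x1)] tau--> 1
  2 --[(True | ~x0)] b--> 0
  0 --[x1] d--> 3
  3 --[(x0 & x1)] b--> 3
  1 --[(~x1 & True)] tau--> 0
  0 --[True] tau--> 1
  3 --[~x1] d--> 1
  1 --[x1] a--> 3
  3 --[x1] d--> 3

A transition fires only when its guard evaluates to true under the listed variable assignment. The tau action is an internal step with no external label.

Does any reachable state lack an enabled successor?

Reachable = {0,1,2,3}
  0: d→2  d→3  tau→1  [deg 3]
  1: a→3  [deg 1]
  2: b→0  [deg 1]
  3: d→3  [deg 1]

Answer: DEADLOCK-FREE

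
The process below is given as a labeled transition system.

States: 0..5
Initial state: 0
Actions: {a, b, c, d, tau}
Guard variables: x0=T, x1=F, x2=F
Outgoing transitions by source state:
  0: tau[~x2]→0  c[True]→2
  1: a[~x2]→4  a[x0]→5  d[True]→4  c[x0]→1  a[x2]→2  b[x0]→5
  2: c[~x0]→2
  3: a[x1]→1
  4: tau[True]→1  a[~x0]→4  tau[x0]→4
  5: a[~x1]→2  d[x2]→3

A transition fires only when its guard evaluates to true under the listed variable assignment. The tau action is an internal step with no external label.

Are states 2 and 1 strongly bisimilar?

Answer: NOT BISIMILAR

Trace:
Refine partition for ~:
  π0 = {{0,1,2,3,4,5}}
  π1 = {{0},{1},{2,3},{4},{5}}
5 equivalence class(es) (converged in 2)
class of 2: {2,3}; class of 1: {1}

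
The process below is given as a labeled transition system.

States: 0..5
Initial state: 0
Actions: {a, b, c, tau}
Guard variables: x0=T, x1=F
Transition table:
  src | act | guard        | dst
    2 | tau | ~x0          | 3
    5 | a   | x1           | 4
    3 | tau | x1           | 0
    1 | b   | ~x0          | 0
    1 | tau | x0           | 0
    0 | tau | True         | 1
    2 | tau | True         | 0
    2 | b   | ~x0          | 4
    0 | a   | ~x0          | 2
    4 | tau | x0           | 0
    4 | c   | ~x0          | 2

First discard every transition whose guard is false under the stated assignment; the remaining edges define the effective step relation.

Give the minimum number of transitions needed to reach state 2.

BFS to 2:
  depth 0: {0}
  depth 1: {1}
2 never appears.

Answer: UNREACHABLE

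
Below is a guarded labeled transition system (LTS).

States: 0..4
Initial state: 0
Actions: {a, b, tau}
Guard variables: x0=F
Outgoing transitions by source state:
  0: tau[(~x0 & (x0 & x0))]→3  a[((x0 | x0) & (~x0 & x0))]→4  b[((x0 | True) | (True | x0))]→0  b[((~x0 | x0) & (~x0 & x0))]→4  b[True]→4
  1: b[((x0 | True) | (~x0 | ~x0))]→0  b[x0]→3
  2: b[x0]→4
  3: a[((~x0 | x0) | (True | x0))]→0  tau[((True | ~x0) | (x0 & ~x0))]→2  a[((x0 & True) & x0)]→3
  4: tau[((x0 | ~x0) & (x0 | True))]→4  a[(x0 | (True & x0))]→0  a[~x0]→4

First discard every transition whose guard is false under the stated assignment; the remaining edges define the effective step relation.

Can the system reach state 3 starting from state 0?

After dropping false guards: 7 live edges.
depth 0: {0}
depth 1: {4}  now seen {0,4}
R = {0,4}

Answer: UNREACHABLE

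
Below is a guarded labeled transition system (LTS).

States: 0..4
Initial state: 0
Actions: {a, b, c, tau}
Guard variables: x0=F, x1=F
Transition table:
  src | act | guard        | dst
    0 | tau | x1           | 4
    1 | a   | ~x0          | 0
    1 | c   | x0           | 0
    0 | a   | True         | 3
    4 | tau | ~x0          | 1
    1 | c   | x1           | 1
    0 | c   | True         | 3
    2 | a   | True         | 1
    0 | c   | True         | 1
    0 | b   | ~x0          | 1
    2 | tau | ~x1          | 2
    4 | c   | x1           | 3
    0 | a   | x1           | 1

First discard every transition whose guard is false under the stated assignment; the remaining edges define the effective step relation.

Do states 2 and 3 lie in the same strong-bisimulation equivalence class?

Bisimulation quotient by refinement:
  π0 = {{0,1,2,3,4}}
  π1 = {{0},{1},{2},{3},{4}}
stable after 2 split(s): 5 block(s)
class of 2: {2}; class of 3: {3}

Answer: NOT BISIMILAR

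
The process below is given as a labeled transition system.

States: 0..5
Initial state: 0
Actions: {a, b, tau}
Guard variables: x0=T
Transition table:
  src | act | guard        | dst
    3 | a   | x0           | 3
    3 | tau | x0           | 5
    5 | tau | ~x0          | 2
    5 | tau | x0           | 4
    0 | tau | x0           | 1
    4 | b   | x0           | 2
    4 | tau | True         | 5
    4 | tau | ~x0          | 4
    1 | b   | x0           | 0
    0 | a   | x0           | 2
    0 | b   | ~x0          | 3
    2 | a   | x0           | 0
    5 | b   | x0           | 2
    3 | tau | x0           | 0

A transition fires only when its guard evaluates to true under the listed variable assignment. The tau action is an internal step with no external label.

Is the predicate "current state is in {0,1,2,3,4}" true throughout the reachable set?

Answer: INVARIANT HOLDS

Trace:
Inv-set: {0,1,2,3,4}
Reach set: {0,1,2}
  0: safe
  1: safe
  2: safe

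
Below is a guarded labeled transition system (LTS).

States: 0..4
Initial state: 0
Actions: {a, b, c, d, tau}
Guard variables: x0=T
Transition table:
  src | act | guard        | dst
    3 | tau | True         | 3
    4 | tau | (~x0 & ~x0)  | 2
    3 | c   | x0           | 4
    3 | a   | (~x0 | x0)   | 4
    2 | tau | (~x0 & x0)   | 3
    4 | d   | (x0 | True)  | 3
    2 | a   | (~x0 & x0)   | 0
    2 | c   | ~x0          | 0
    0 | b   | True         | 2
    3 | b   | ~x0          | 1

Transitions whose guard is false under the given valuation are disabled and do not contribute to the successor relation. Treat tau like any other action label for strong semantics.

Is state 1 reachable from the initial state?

Answer: UNREACHABLE

Trace:
After dropping false guards: 5 live edges.
depth 0: {0}
depth 1: {2}  cumulative {0,2}
R = {0,2}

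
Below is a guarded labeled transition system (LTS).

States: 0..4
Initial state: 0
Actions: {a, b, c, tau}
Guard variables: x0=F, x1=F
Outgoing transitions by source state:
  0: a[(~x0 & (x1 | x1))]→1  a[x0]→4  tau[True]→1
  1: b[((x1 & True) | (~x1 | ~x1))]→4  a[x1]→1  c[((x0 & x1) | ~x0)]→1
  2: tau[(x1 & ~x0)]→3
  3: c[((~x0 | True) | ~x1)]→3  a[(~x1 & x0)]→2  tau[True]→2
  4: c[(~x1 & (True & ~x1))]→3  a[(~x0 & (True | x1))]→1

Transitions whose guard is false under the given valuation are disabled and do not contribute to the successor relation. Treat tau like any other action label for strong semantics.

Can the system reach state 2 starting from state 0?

7 transition(s) survive guard evaluation.
L0 = {0}
L1 = {1}  cumulative {0,1}
L2 = {4}  cumulative {0,1,4}
L3 = {3}  cumulative {0,1,3,4}
L4 = {2}  cumulative {0,1,2,3,4}
Reachable = {0,1,2,3,4}
Path to 2: tau·b·c·tau

Answer: REACHABLE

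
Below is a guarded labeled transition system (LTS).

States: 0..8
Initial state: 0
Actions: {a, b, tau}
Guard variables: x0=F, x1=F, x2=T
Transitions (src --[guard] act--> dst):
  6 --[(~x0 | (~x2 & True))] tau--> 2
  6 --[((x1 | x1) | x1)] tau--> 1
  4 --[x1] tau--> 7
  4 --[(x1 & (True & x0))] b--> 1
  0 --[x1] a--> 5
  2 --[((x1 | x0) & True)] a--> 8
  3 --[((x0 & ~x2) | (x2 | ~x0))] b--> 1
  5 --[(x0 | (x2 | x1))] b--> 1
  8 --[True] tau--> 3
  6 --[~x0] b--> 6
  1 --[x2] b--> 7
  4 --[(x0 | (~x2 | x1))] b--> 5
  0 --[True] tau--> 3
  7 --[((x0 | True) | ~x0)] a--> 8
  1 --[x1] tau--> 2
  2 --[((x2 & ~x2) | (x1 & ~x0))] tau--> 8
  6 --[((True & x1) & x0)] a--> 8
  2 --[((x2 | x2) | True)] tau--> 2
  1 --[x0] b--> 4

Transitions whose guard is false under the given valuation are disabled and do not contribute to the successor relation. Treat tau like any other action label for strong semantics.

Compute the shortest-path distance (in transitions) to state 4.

Answer: UNREACHABLE

Analysis:
BFS to 4:
  L0 = {0}
  L1 = {3}
  L2 = {1}
  L3 = {7}
  L4 = {8}
4 never appears.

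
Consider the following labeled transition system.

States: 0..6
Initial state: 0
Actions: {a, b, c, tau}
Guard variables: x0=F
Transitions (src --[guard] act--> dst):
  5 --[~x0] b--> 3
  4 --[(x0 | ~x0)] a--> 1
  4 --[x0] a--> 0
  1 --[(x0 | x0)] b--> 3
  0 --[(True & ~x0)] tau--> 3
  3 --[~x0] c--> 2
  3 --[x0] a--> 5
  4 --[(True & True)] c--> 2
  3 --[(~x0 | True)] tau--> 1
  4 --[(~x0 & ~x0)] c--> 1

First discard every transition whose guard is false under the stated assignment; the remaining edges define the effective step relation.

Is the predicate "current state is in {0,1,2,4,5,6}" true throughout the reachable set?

Answer: INVARIANT VIOLATED at state 3

Analysis:
Allowed set {0,1,2,4,5,6}
R = {0,1,2,3}
  0: safe
  1: safe
  2: safe
  3: outside
witness against invariant: tau → 3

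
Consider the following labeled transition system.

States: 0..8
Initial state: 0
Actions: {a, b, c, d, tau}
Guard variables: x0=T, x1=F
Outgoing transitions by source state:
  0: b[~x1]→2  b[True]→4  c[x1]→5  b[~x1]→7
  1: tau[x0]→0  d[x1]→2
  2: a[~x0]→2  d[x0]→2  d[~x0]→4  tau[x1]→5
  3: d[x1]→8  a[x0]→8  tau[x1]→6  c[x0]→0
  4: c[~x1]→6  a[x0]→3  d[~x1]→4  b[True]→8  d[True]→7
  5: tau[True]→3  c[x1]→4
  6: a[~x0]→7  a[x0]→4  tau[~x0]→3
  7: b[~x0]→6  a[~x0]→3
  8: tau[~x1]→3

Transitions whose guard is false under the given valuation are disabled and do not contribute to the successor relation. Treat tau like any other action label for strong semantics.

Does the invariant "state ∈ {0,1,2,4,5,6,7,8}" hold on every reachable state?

Answer: INVARIANT VIOLATED at state 3

Working:
Allowed set {0,1,2,4,5,6,7,8}
Reachable = {0,2,3,4,6,7,8}
  0: ✓
  2: ✓
  3: ✗ unsafe
  4: ✓
  6: ✓
  7: ✓
  8: ✓
counterexample path to 3: b·a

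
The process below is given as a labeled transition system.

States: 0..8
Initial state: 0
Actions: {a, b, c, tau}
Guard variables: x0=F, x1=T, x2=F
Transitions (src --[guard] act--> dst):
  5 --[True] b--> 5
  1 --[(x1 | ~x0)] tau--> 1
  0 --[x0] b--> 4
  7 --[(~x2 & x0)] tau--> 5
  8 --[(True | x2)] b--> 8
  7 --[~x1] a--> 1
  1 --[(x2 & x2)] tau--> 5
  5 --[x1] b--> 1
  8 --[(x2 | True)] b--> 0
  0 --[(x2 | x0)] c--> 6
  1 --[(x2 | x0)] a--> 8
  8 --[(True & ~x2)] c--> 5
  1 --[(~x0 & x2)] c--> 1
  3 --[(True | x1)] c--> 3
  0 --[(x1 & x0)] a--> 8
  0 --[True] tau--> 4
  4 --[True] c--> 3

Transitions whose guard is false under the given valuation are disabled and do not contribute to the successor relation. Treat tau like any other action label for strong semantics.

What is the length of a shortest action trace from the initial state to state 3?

Breadth-first toward 3:
  L0 = {0}
  L1 = {4}
  L2 = {3}
first hit 3 at d=2 via tau·c

Answer: 2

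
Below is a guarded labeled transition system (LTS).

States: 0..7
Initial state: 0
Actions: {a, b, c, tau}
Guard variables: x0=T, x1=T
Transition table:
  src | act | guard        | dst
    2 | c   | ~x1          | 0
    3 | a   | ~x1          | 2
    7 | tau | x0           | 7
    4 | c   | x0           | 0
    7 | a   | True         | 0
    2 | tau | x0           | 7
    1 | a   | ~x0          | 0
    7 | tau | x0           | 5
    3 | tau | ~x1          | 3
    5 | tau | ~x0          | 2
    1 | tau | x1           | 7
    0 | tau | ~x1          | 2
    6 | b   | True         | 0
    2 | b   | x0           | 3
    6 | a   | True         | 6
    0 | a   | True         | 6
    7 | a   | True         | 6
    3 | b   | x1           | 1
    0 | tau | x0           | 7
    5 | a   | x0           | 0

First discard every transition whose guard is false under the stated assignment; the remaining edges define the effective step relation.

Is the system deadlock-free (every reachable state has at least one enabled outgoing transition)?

Answer: DEADLOCK-FREE

Trace:
Reach set: {0,5,6,7}
  0: a→6  tau→7  [2 out]
  5: a→0  [1 out]
  6: a→6  b→0  [2 out]
  7: a→0  a→6  tau→5  tau→7  [4 out]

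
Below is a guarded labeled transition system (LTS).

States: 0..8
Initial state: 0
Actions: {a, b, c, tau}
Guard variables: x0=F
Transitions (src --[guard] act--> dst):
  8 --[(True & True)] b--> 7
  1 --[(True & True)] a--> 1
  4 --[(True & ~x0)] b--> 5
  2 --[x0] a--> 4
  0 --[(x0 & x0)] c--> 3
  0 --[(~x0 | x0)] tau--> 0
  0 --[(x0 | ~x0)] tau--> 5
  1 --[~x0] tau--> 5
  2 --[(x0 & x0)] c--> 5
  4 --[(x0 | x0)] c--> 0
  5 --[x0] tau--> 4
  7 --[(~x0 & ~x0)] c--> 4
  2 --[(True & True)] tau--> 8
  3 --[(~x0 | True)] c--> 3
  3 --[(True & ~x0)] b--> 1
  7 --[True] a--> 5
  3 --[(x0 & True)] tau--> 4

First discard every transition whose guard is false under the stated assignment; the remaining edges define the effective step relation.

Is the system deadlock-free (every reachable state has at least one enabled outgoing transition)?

Reachable = {0,5}
  0: tau→0  tau→5  [2 exit(s)]
  5: ∅  [no exit]
Path to 5: tau

Answer: DEADLOCK at state 5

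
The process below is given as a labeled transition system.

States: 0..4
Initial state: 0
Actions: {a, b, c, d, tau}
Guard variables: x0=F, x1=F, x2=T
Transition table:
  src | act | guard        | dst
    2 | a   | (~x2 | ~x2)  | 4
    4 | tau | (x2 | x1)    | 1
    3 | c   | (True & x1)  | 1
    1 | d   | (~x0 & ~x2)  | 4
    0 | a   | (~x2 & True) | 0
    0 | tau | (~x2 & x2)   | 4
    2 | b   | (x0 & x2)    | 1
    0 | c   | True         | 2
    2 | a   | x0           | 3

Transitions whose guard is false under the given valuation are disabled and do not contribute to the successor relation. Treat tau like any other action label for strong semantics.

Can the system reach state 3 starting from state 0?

Guard filter leaves 2 enabled edge(s).
depth 0: {0}
depth 1: {2}  total {0,2}
Reachable = {0,2}

Answer: UNREACHABLE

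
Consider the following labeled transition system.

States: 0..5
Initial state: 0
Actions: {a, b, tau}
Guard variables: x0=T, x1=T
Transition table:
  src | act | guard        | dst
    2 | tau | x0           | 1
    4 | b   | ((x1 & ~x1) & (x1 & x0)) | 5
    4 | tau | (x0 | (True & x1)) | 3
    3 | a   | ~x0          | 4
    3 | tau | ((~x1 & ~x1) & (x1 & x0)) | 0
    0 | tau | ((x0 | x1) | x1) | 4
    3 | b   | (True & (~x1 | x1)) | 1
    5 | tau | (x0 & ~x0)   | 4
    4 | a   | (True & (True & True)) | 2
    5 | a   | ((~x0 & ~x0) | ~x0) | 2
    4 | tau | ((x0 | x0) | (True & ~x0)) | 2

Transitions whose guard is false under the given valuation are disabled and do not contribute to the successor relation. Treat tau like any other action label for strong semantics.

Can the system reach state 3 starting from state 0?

After dropping false guards: 6 live edges.
L0 = {0}
L1 = {4}  total {0,4}
L2 = {2,3}  total {0,2,3,4}
L3 = {1}  total {0,1,2,3,4}
Reach set: {0,1,2,3,4}
witness 3: tau·tau

Answer: REACHABLE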